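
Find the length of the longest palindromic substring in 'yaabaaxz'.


Scanning 'yaabaaxz' for palindromic substrings.
Substring at positions 1-5: 'aabaa'.
Check: reverse('aabaa') = 'aabaa' -> palindrome confirmed.
Neighbouring characters ('y' / 'x') break symmetry, so it cannot extend further.
No longer palindromic substring exists; longest length = 5

5


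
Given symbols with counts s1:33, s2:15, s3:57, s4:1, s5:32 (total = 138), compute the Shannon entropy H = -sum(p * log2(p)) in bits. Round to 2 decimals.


Computing entropy H = -sum(p_i * log2(p_i)):
  s1: p = 33/138 = 0.2391, -p*log2(p) = 0.4936
  s2: p = 15/138 = 0.1087, -p*log2(p) = 0.3480
  s3: p = 57/138 = 0.4130, -p*log2(p) = 0.5269
  s4: p = 1/138 = 0.0072, -p*log2(p) = 0.0515
  s5: p = 32/138 = 0.2319, -p*log2(p) = 0.4889
H = sum of terms = 1.9089
Rounded to 2 decimals: 1.91

1.91


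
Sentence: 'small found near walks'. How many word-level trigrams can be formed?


Word trigrams from [4] words:
  Trigram 1: (small found near)
  Trigram 2: (found near walks)
Total word trigrams: 4 - 2 = 2

2


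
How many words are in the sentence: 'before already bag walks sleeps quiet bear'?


Counting words by splitting on spaces:
  Word 1: 'before'
  Word 2: 'already'
  Word 3: 'bag'
  Word 4: 'walks'
  Word 5: 'sleeps'
  Word 6: 'quiet'
  Word 7: 'bear'
Total words: 7

7


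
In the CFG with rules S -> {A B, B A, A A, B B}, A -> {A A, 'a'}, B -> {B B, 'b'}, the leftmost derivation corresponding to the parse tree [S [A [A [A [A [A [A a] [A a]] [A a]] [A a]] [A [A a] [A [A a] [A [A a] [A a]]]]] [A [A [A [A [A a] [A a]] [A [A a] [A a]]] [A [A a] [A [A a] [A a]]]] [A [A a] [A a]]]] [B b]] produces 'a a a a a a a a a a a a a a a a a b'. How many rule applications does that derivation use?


Every bracketed nonterminal node [X ...] in the tree is produced by exactly one rule application.
Reading the tree off as a leftmost derivation:
  Step 1: S  =>  A B   (applied S -> A B)
  Step 2: A B  =>  A A B   (applied A -> A A)
  Step 3: A A B  =>  A A A B   (applied A -> A A)
  Step 4: A A A B  =>  A A A A B   (applied A -> A A)
  Step 5: A A A A B  =>  A A A A A B   (applied A -> A A)
  Step 6: A A A A A B  =>  A A A A A A B   (applied A -> A A)
  Step 7: A A A A A A B  =>  a A A A A A B   (applied A -> a)
  Step 8: a A A A A A B  =>  a a A A A A B   (applied A -> a)
  Step 9: a a A A A A B  =>  a a a A A A B   (applied A -> a)
  Step 10: a a a A A A B  =>  a a a a A A B   (applied A -> a)
  Step 11: a a a a A A B  =>  a a a a A A A B   (applied A -> A A)
  Step 12: a a a a A A A B  =>  a a a a a A A B   (applied A -> a)
  Step 13: a a a a a A A B  =>  a a a a a A A A B   (applied A -> A A)
  Step 14: a a a a a A A A B  =>  a a a a a a A A B   (applied A -> a)
  Step 15: a a a a a a A A B  =>  a a a a a a A A A B   (applied A -> A A)
  Step 16: a a a a a a A A A B  =>  a a a a a a a A A B   (applied A -> a)
  Step 17: a a a a a a a A A B  =>  a a a a a a a a A B   (applied A -> a)
  Step 18: a a a a a a a a A B  =>  a a a a a a a a A A B   (applied A -> A A)
  Step 19: a a a a a a a a A A B  =>  a a a a a a a a A A A B   (applied A -> A A)
  Step 20: a a a a a a a a A A A B  =>  a a a a a a a a A A A A B   (applied A -> A A)
  Step 21: a a a a a a a a A A A A B  =>  a a a a a a a a A A A A A B   (applied A -> A A)
  Step 22: a a a a a a a a A A A A A B  =>  a a a a a a a a a A A A A B   (applied A -> a)
  Step 23: a a a a a a a a a A A A A B  =>  a a a a a a a a a a A A A B   (applied A -> a)
  Step 24: a a a a a a a a a a A A A B  =>  a a a a a a a a a a A A A A B   (applied A -> A A)
  Step 25: a a a a a a a a a a A A A A B  =>  a a a a a a a a a a a A A A B   (applied A -> a)
  Step 26: a a a a a a a a a a a A A A B  =>  a a a a a a a a a a a a A A B   (applied A -> a)
  Step 27: a a a a a a a a a a a a A A B  =>  a a a a a a a a a a a a A A A B   (applied A -> A A)
  Step 28: a a a a a a a a a a a a A A A B  =>  a a a a a a a a a a a a a A A B   (applied A -> a)
  Step 29: a a a a a a a a a a a a a A A B  =>  a a a a a a a a a a a a a A A A B   (applied A -> A A)
  Step 30: a a a a a a a a a a a a a A A A B  =>  a a a a a a a a a a a a a a A A B   (applied A -> a)
  Step 31: a a a a a a a a a a a a a a A A B  =>  a a a a a a a a a a a a a a a A B   (applied A -> a)
  Step 32: a a a a a a a a a a a a a a a A B  =>  a a a a a a a a a a a a a a a A A B   (applied A -> A A)
  Step 33: a a a a a a a a a a a a a a a A A B  =>  a a a a a a a a a a a a a a a a A B   (applied A -> a)
  Step 34: a a a a a a a a a a a a a a a a A B  =>  a a a a a a a a a a a a a a a a a B   (applied A -> a)
  Step 35: a a a a a a a a a a a a a a a a a B  =>  a a a a a a a a a a a a a a a a a b   (applied B -> b)
Final yield: a a a a a a a a a a a a a a a a a b
Total rewrite steps: 35

35


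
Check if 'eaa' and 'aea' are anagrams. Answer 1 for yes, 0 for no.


Sort characters of 'eaa': 'aae'
Sort characters of 'aea': 'aae'
Sorted forms match -> they ARE anagrams
Result: 1

1


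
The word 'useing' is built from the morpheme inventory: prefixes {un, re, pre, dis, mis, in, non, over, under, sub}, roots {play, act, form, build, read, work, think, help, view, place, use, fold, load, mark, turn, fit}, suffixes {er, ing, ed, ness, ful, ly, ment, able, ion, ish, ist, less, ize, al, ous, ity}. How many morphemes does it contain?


Segmenting 'useing' against the inventory:
  'use' -> root (morpheme 1)
  'ing' -> suffix (morpheme 2)
Total morphemes: 2

2


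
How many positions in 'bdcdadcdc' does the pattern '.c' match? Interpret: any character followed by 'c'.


Pattern: .c means any character followed by 'c'.
Scanning 'bdcdadcdc' position-by-position:
  Pos 0: window 'bd' -> no
  Pos 1: window 'dc' -> MATCH
  Pos 2: window 'cd' -> no
  Pos 3: window 'da' -> no
  Pos 4: window 'ad' -> no
  Pos 5: window 'dc' -> MATCH
  Pos 6: window 'cd' -> no
  Pos 7: window 'dc' -> MATCH
  Pos 8: window 'c' -> no
Total matches: 3

3


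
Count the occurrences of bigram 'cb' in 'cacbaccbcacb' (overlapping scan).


Scanning 'cacbaccbcacb' for bigram 'cb':
  Position 0: 'ca' -> no
  Position 1: 'ac' -> no
  Position 2: 'cb' -> MATCH
  Position 3: 'ba' -> no
  Position 4: 'ac' -> no
  Position 5: 'cc' -> no
  Position 6: 'cb' -> MATCH
  Position 7: 'bc' -> no
  Position 8: 'ca' -> no
  Position 9: 'ac' -> no
  Position 10: 'cb' -> MATCH
Total matches: 3

3


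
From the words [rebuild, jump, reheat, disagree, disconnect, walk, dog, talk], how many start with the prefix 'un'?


Checking each word for prefix 'un':
  'rebuild' -> no (count: 0)
  'jump' -> no (count: 0)
  'reheat' -> no (count: 0)
  'disagree' -> no (count: 0)
  'disconnect' -> no (count: 0)
  'walk' -> no (count: 0)
  'dog' -> no (count: 0)
  'talk' -> no (count: 0)
Total with prefix 'un': 0

0


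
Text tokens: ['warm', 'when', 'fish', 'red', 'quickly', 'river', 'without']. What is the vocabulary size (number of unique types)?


Listing all tokens and tracking unique types:
  Token 1: 'warm' -> NEW (unique so far: 1)
  Token 2: 'when' -> NEW (unique so far: 2)
  Token 3: 'fish' -> NEW (unique so far: 3)
  Token 4: 'red' -> NEW (unique so far: 4)
  Token 5: 'quickly' -> NEW (unique so far: 5)
  Token 6: 'river' -> NEW (unique so far: 6)
  Token 7: 'without' -> NEW (unique so far: 7)
Unique types: ('fish', 'quickly', 'red', 'river', 'warm', 'when', 'without')
Vocabulary size: 7

7


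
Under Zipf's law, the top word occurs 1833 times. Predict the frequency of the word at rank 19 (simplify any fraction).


Zipf's law: freq(rank) = f1 / rank
f1 = 1833, rank = 19
freq = 1833 / 19
GCD(1833, 19) = 1
Simplified: 1833/19

1833/19


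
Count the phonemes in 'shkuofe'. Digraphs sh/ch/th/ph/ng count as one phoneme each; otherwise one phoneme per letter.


Parsing 'shkuofe' greedily, digraphs first:
  'sh' -> digraph (1 consonant phoneme) (phonemes so far: 1)
  'k' -> consonant phoneme (phonemes so far: 2)
  'u' -> vowel phoneme (phonemes so far: 3)
  'o' -> vowel phoneme (phonemes so far: 4)
  'f' -> consonant phoneme (phonemes so far: 5)
  'e' -> vowel phoneme (phonemes so far: 6)
Total phonemes: 6

6


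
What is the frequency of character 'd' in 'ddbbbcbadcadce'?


Scanning 'ddbbbcbadcadce' for 'd':
  Position 0: 'd' -> MATCH (count: 1)
  Position 1: 'd' -> MATCH (count: 2)
  Position 8: 'd' -> MATCH (count: 3)
  Position 11: 'd' -> MATCH (count: 4)
Total occurrences of 'd': 4

4


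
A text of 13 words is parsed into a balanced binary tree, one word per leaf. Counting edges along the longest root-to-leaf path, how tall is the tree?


In a balanced binary tree with n leaves the deepest leaf is ceil(log2(n)) edges below the root.
log2(13) = 3.7004
ceil(3.7004) = 4
height (edges) = 4

4


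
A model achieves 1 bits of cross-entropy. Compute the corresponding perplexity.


Perplexity formula: PP = 2^H
H = 1
PP = 2^1
Steps: 2^1 = 2
PP = 2

2


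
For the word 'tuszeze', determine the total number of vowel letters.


Scanning each character of 'tuszeze':
  Position 1: 't' -> consonant (running count: 0)
  Position 2: 'u' -> vowel (running count: 1)
  Position 3: 's' -> consonant (running count: 1)
  Position 4: 'z' -> consonant (running count: 1)
  Position 5: 'e' -> vowel (running count: 2)
  Position 6: 'z' -> consonant (running count: 2)
  Position 7: 'e' -> vowel (running count: 3)
Total vowels: 3

3


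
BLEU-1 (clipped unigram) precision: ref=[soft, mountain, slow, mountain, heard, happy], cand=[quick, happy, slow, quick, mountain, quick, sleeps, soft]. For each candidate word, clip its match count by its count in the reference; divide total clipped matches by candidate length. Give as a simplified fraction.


Reference word counts: {'happy': 1, 'heard': 1, 'mountain': 2, 'slow': 1, 'soft': 1}
Checking each candidate word (with clipping):
  'quick' -> not in reference -> no match (matches: 0)
  'happy' -> in reference (ref count 1, used 1/1) -> match (matches: 1)
  'slow' -> in reference (ref count 1, used 1/1) -> match (matches: 2)
  'quick' -> not in reference -> no match (matches: 2)
  'mountain' -> in reference (ref count 2, used 1/2) -> match (matches: 3)
  'quick' -> not in reference -> no match (matches: 3)
  'sleeps' -> not in reference -> no match (matches: 3)
  'soft' -> in reference (ref count 1, used 1/1) -> match (matches: 4)
Clipped matches: 4, Candidate length: 8
Precision = 4/8 = 1/2

1/2


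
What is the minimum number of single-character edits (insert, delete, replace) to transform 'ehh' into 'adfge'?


Building DP table for s1='ehh' (len 3) and s2='adfge' (len 5):
       a  d  f  g  e
    0  1  2  3  4  5
  e 1  1  2  3  4  4
  h 2  2  2  3  4  5
  h 3  3  3  3  4  5
Edit distance = dp[3][5] = 5

5


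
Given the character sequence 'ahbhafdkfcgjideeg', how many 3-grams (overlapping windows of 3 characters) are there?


String 'ahbhafdkfcgjideeg' has length L = 17.
Number of overlapping n-grams = L - n + 1
Substituting: 17 - 3 + 1 = 15

15


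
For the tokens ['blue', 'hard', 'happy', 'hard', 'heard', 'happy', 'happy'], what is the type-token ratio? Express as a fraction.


Tokens: 7
Unique types: ('blue', 'happy', 'hard', 'heard') = 4
TTR = 4/7
Already in lowest terms.

4/7


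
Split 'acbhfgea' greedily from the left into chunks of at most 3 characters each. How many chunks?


'acbhfgea' has 8 characters.
Chunking with max size 3:
  Chunk 1: 'acb' (positions 0-2)
  Chunk 2: 'hfg' (positions 3-5)
  Chunk 3: 'ea' (positions 6-7)
Total chunks: ceil(8 / 3) = 3

3


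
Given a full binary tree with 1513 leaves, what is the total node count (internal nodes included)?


Leaf nodes (terminals): 1513
Internal nodes = n - 1 = 1513 - 1 = 1512
Total = leaves + internal = 1513 + 1512 = 3025

3025


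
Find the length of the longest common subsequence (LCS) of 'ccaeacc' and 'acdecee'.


DP table for LCS of 'ccaeacc' and 'acdecee':
       a  c  d  e  c  e  e
    0  0  0  0  0  0  0  0
  c 0  0  1  1  1  1  1  1
  c 0  0  1  1  1  2  2  2
  a 0  1  1  1  1  2  2  2
  e 0  1  1  1  2  2  3  3
  a 0  1  1  1  2  2  3  3
  c 0  1  2  2  2  3  3  3
  c 0  1  2  2  2  3  3  3
LCS: 'cce'
LCS length = 3

3


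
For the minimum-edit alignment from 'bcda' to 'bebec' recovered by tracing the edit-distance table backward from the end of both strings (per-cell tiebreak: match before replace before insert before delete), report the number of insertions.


Edit distance = 4. Backtracking from cell (4, 5) with preference match > replace > insert > delete,
then listing the resulting alignment 'bcda' -> 'bebec' left to right:
  Step 1: keep 'b'
  Step 2: insert 'e' [insertion #1]
  Step 3: replace c->b
  Step 4: replace d->e
  Step 5: replace a->c
Total insertions: 1

1


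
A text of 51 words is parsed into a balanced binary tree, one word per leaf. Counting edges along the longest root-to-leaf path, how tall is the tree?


In a balanced binary tree with n leaves the deepest leaf is ceil(log2(n)) edges below the root.
log2(51) = 5.6724
ceil(5.6724) = 6
height (edges) = 6

6


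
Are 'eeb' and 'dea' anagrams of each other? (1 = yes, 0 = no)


Sort characters of 'eeb': 'bee'
Sort characters of 'dea': 'ade'
Sorted forms differ -> they are NOT anagrams
Result: 0

0


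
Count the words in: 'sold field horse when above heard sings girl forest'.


Counting words by splitting on spaces:
  Word 1: 'sold'
  Word 2: 'field'
  Word 3: 'horse'
  Word 4: 'when'
  Word 5: 'above'
  Word 6: 'heard'
  Word 7: 'sings'
  Word 8: 'girl'
  Word 9: 'forest'
Total words: 9

9


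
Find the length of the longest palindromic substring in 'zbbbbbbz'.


Scanning 'zbbbbbbz' for palindromic substrings.
Substring at positions 0-7: 'zbbbbbbz'.
Check: reverse('zbbbbbbz') = 'zbbbbbbz' -> palindrome confirmed.
No longer palindromic substring exists; longest length = 8

8


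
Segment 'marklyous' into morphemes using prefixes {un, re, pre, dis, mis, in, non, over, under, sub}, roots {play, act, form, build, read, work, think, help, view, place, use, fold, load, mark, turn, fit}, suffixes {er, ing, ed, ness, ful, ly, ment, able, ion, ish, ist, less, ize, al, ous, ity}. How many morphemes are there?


Segmenting 'marklyous' against the inventory:
  'mark' -> root (morpheme 1)
  'ly' -> suffix (morpheme 2)
  'ous' -> suffix (morpheme 3)
Total morphemes: 3

3


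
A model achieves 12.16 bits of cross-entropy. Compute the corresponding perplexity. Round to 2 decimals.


Perplexity formula: PP = 2^H
H = 12.16
PP = 2^12.16
Decompose: 2^12.16 = 2^12 * 2^0.16
2^12 = 4096, 2^0.16 ~ 1.1172871
PP ~ 4096 * 1.1172871 = 4576.4079616
Rounded to 2 decimals: 4576.41

4576.41


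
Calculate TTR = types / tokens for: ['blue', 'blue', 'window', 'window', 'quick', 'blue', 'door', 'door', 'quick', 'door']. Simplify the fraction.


Tokens: 10
Unique types: ('blue', 'door', 'quick', 'window') = 4
TTR = 4/10
Simplify: divide both by 2 -> 2/5
TTR = 2/5

2/5


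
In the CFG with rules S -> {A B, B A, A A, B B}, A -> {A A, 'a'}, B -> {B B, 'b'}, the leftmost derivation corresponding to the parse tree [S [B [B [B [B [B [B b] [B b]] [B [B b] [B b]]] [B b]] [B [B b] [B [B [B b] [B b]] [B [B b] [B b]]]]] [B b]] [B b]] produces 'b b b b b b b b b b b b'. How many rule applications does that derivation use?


Every bracketed nonterminal node [X ...] in the tree is produced by exactly one rule application.
Reading the tree off as a leftmost derivation:
  Step 1: S  =>  B B   (applied S -> B B)
  Step 2: B B  =>  B B B   (applied B -> B B)
  Step 3: B B B  =>  B B B B   (applied B -> B B)
  Step 4: B B B B  =>  B B B B B   (applied B -> B B)
  Step 5: B B B B B  =>  B B B B B B   (applied B -> B B)
  Step 6: B B B B B B  =>  B B B B B B B   (applied B -> B B)
  Step 7: B B B B B B B  =>  b B B B B B B   (applied B -> b)
  Step 8: b B B B B B B  =>  b b B B B B B   (applied B -> b)
  Step 9: b b B B B B B  =>  b b B B B B B B   (applied B -> B B)
  Step 10: b b B B B B B B  =>  b b b B B B B B   (applied B -> b)
  Step 11: b b b B B B B B  =>  b b b b B B B B   (applied B -> b)
  Step 12: b b b b B B B B  =>  b b b b b B B B   (applied B -> b)
  Step 13: b b b b b B B B  =>  b b b b b B B B B   (applied B -> B B)
  Step 14: b b b b b B B B B  =>  b b b b b b B B B   (applied B -> b)
  Step 15: b b b b b b B B B  =>  b b b b b b B B B B   (applied B -> B B)
  Step 16: b b b b b b B B B B  =>  b b b b b b B B B B B   (applied B -> B B)
  Step 17: b b b b b b B B B B B  =>  b b b b b b b B B B B   (applied B -> b)
  Step 18: b b b b b b b B B B B  =>  b b b b b b b b B B B   (applied B -> b)
  Step 19: b b b b b b b b B B B  =>  b b b b b b b b B B B B   (applied B -> B B)
  Step 20: b b b b b b b b B B B B  =>  b b b b b b b b b B B B   (applied B -> b)
  Step 21: b b b b b b b b b B B B  =>  b b b b b b b b b b B B   (applied B -> b)
  Step 22: b b b b b b b b b b B B  =>  b b b b b b b b b b b B   (applied B -> b)
  Step 23: b b b b b b b b b b b B  =>  b b b b b b b b b b b b   (applied B -> b)
Final yield: b b b b b b b b b b b b
Total rewrite steps: 23

23


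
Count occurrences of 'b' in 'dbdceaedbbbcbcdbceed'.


Scanning 'dbdceaedbbbcbcdbceed' for 'b':
  Position 1: 'b' -> MATCH (count: 1)
  Position 8: 'b' -> MATCH (count: 2)
  Position 9: 'b' -> MATCH (count: 3)
  Position 10: 'b' -> MATCH (count: 4)
  Position 12: 'b' -> MATCH (count: 5)
  Position 15: 'b' -> MATCH (count: 6)
Total occurrences of 'b': 6

6


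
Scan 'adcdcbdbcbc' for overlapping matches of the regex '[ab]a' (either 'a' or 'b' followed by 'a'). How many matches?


Pattern: [ab]a means either 'a' or 'b' followed by 'a'.
Scanning 'adcdcbdbcbc' position-by-position:
  Pos 0: window 'ad' -> no
  Pos 1: window 'dc' -> no
  Pos 2: window 'cd' -> no
  Pos 3: window 'dc' -> no
  Pos 4: window 'cb' -> no
  Pos 5: window 'bd' -> no
  Pos 6: window 'db' -> no
  Pos 7: window 'bc' -> no
  Pos 8: window 'cb' -> no
  Pos 9: window 'bc' -> no
  Pos 10: window 'c' -> no
Total matches: 0

0


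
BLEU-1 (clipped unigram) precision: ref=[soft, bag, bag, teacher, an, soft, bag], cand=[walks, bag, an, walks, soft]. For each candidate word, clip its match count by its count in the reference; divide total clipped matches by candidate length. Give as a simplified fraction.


Reference word counts: {'an': 1, 'bag': 3, 'soft': 2, 'teacher': 1}
Checking each candidate word (with clipping):
  'walks' -> not in reference -> no match (matches: 0)
  'bag' -> in reference (ref count 3, used 1/3) -> match (matches: 1)
  'an' -> in reference (ref count 1, used 1/1) -> match (matches: 2)
  'walks' -> not in reference -> no match (matches: 2)
  'soft' -> in reference (ref count 2, used 1/2) -> match (matches: 3)
Clipped matches: 3, Candidate length: 5
Precision = 3/5

3/5


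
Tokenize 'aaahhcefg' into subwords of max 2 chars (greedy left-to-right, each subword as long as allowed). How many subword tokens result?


'aaahhcefg' has 9 characters.
Chunking with max size 2:
  Chunk 1: 'aa' (positions 0-1)
  Chunk 2: 'ah' (positions 2-3)
  Chunk 3: 'hc' (positions 4-5)
  Chunk 4: 'ef' (positions 6-7)
  Chunk 5: 'g' (positions 8-8)
Total chunks: ceil(9 / 2) = 5

5


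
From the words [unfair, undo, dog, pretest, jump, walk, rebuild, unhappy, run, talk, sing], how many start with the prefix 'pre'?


Checking each word for prefix 'pre':
  'unfair' -> no (count: 0)
  'undo' -> no (count: 0)
  'dog' -> no (count: 0)
  'pretest' -> YES, starts with 'pre' (count: 1)
  'jump' -> no (count: 1)
  'walk' -> no (count: 1)
  'rebuild' -> no (count: 1)
  'unhappy' -> no (count: 1)
  'run' -> no (count: 1)
  'talk' -> no (count: 1)
  'sing' -> no (count: 1)
Total with prefix 'pre': 1

1


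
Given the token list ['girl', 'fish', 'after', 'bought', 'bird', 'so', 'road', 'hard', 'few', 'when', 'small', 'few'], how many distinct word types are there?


Listing all tokens and tracking unique types:
  Token 1: 'girl' -> NEW (unique so far: 1)
  Token 2: 'fish' -> NEW (unique so far: 2)
  Token 3: 'after' -> NEW (unique so far: 3)
  Token 4: 'bought' -> NEW (unique so far: 4)
  Token 5: 'bird' -> NEW (unique so far: 5)
  Token 6: 'so' -> NEW (unique so far: 6)
  Token 7: 'road' -> NEW (unique so far: 7)
  Token 8: 'hard' -> NEW (unique so far: 8)
  Token 9: 'few' -> NEW (unique so far: 9)
  Token 10: 'when' -> NEW (unique so far: 10)
  Token 11: 'small' -> NEW (unique so far: 11)
  Token 12: 'few' -> duplicate (unique so far: 11)
Unique types: ('after', 'bird', 'bought', 'few', 'fish', 'girl', 'hard', 'road', 'small', 'so', 'when')
Vocabulary size: 11

11


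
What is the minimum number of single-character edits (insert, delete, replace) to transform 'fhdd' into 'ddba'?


Building DP table for s1='fhdd' (len 4) and s2='ddba' (len 4):
       d  d  b  a
    0  1  2  3  4
  f 1  1  2  3  4
  h 2  2  2  3  4
  d 3  2  2  3  4
  d 4  3  2  3  4
Edit distance = dp[4][4] = 4

4


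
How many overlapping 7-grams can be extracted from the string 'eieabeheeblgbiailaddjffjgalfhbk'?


String 'eieabeheeblgbiailaddjffjgalfhbk' has length L = 31.
Number of overlapping n-grams = L - n + 1
Substituting: 31 - 7 + 1 = 25

25


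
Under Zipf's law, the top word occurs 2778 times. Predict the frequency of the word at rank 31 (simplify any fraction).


Zipf's law: freq(rank) = f1 / rank
f1 = 2778, rank = 31
freq = 2778 / 31
GCD(2778, 31) = 1
Simplified: 2778/31

2778/31


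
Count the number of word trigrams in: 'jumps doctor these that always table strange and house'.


Word trigrams from [9] words:
  Trigram 1: (jumps doctor these)
  Trigram 2: (doctor these that)
  Trigram 3: (these that always)
  Trigram 4: (that always table)
  Trigram 5: (always table strange)
  Trigram 6: (table strange and)
  Trigram 7: (strange and house)
Total word trigrams: 9 - 2 = 7

7


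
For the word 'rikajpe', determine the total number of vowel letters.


Scanning each character of 'rikajpe':
  Position 1: 'r' -> consonant (running count: 0)
  Position 2: 'i' -> vowel (running count: 1)
  Position 3: 'k' -> consonant (running count: 1)
  Position 4: 'a' -> vowel (running count: 2)
  Position 5: 'j' -> consonant (running count: 2)
  Position 6: 'p' -> consonant (running count: 2)
  Position 7: 'e' -> vowel (running count: 3)
Total vowels: 3

3


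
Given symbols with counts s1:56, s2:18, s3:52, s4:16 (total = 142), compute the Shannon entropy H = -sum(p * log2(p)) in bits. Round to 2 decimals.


Computing entropy H = -sum(p_i * log2(p_i)):
  s1: p = 56/142 = 0.3944, -p*log2(p) = 0.5294
  s2: p = 18/142 = 0.1268, -p*log2(p) = 0.3777
  s3: p = 52/142 = 0.3662, -p*log2(p) = 0.5307
  s4: p = 16/142 = 0.1127, -p*log2(p) = 0.3549
H = sum of terms = 1.7927
Rounded to 2 decimals: 1.79

1.79


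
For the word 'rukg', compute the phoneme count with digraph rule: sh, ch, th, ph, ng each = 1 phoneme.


Parsing 'rukg' greedily, digraphs first:
  'r' -> consonant phoneme (phonemes so far: 1)
  'u' -> vowel phoneme (phonemes so far: 2)
  'k' -> consonant phoneme (phonemes so far: 3)
  'g' -> consonant phoneme (phonemes so far: 4)
Total phonemes: 4

4


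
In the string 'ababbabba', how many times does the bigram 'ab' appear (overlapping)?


Scanning 'ababbabba' for bigram 'ab':
  Position 0: 'ab' -> MATCH
  Position 1: 'ba' -> no
  Position 2: 'ab' -> MATCH
  Position 3: 'bb' -> no
  Position 4: 'ba' -> no
  Position 5: 'ab' -> MATCH
  Position 6: 'bb' -> no
  Position 7: 'ba' -> no
Total matches: 3

3


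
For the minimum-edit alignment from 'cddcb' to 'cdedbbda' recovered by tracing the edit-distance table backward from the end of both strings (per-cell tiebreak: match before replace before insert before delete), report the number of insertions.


Edit distance = 4. Backtracking from cell (5, 8) with preference match > replace > insert > delete,
then listing the resulting alignment 'cddcb' -> 'cdedbbda' left to right:
  Step 1: keep 'c'
  Step 2: keep 'd'
  Step 3: insert 'e' [insertion #1]
  Step 4: keep 'd'
  Step 5: replace c->b
  Step 6: keep 'b'
  Step 7: insert 'd' [insertion #2]
  Step 8: insert 'a' [insertion #3]
Total insertions: 3

3


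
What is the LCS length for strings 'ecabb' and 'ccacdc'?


DP table for LCS of 'ecabb' and 'ccacdc':
       c  c  a  c  d  c
    0  0  0  0  0  0  0
  e 0  0  0  0  0  0  0
  c 0  1  1  1  1  1  1
  a 0  1  1  2  2  2  2
  b 0  1  1  2  2  2  2
  b 0  1  1  2  2  2  2
LCS: 'ca'
LCS length = 2

2


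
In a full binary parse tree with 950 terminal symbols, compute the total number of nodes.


Leaf nodes (terminals): 950
Internal nodes = n - 1 = 950 - 1 = 949
Total = leaves + internal = 950 + 949 = 1899

1899


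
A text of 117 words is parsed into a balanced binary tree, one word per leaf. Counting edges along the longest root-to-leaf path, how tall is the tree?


In a balanced binary tree with n leaves the deepest leaf is ceil(log2(n)) edges below the root.
log2(117) = 6.8704
ceil(6.8704) = 7
height (edges) = 7

7


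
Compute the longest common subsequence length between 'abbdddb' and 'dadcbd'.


DP table for LCS of 'abbdddb' and 'dadcbd':
       d  a  d  c  b  d
    0  0  0  0  0  0  0
  a 0  0  1  1  1  1  1
  b 0  0  1  1  1  2  2
  b 0  0  1  1  1  2  2
  d 0  1  1  2  2  2  3
  d 0  1  1  2  2  2  3
  d 0  1  1  2  2  2  3
  b 0  1  1  2  2  3  3
LCS: 'abd'
LCS length = 3

3


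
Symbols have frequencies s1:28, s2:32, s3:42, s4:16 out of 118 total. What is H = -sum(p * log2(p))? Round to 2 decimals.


Computing entropy H = -sum(p_i * log2(p_i)):
  s1: p = 28/118 = 0.2373, -p*log2(p) = 0.4924
  s2: p = 32/118 = 0.2712, -p*log2(p) = 0.5105
  s3: p = 42/118 = 0.3559, -p*log2(p) = 0.5305
  s4: p = 16/118 = 0.1356, -p*log2(p) = 0.3909
H = sum of terms = 1.9243
Rounded to 2 decimals: 1.92

1.92


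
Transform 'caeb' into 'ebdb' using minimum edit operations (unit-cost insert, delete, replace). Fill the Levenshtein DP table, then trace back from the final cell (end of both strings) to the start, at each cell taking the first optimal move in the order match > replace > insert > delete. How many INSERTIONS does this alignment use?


Edit distance = 3. Backtracking from cell (4, 4) with preference match > replace > insert > delete,
then listing the resulting alignment 'caeb' -> 'ebdb' left to right:
  Step 1: replace c->e
  Step 2: replace a->b
  Step 3: replace e->d
  Step 4: keep 'b'
Total insertions: 0

0


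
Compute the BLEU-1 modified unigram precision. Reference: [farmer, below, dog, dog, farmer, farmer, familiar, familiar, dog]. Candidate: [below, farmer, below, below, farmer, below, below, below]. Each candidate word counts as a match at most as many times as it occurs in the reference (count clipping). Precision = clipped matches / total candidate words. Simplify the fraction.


Reference word counts: {'below': 1, 'dog': 3, 'familiar': 2, 'farmer': 3}
Checking each candidate word (with clipping):
  'below' -> in reference (ref count 1, used 1/1) -> match (matches: 1)
  'farmer' -> in reference (ref count 3, used 1/3) -> match (matches: 2)
  'below' -> ref count 1 already used up (1/1) -> clipped, no match (matches: 2)
  'below' -> ref count 1 already used up (1/1) -> clipped, no match (matches: 2)
  'farmer' -> in reference (ref count 3, used 2/3) -> match (matches: 3)
  'below' -> ref count 1 already used up (1/1) -> clipped, no match (matches: 3)
  'below' -> ref count 1 already used up (1/1) -> clipped, no match (matches: 3)
  'below' -> ref count 1 already used up (1/1) -> clipped, no match (matches: 3)
Clipped matches: 3, Candidate length: 8
Precision = 3/8

3/8


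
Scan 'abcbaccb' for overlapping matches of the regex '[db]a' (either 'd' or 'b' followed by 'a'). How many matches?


Pattern: [db]a means either 'd' or 'b' followed by 'a'.
Scanning 'abcbaccb' position-by-position:
  Pos 0: window 'ab' -> no
  Pos 1: window 'bc' -> no
  Pos 2: window 'cb' -> no
  Pos 3: window 'ba' -> MATCH
  Pos 4: window 'ac' -> no
  Pos 5: window 'cc' -> no
  Pos 6: window 'cb' -> no
  Pos 7: window 'b' -> no
Total matches: 1

1


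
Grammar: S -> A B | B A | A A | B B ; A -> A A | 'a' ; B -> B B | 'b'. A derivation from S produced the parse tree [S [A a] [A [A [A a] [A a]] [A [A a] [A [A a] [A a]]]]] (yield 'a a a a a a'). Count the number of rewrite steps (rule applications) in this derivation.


Every bracketed nonterminal node [X ...] in the tree is produced by exactly one rule application.
Reading the tree off as a leftmost derivation:
  Step 1: S  =>  A A   (applied S -> A A)
  Step 2: A A  =>  a A   (applied A -> a)
  Step 3: a A  =>  a A A   (applied A -> A A)
  Step 4: a A A  =>  a A A A   (applied A -> A A)
  Step 5: a A A A  =>  a a A A   (applied A -> a)
  Step 6: a a A A  =>  a a a A   (applied A -> a)
  Step 7: a a a A  =>  a a a A A   (applied A -> A A)
  Step 8: a a a A A  =>  a a a a A   (applied A -> a)
  Step 9: a a a a A  =>  a a a a A A   (applied A -> A A)
  Step 10: a a a a A A  =>  a a a a a A   (applied A -> a)
  Step 11: a a a a a A  =>  a a a a a a   (applied A -> a)
Final yield: a a a a a a
Total rewrite steps: 11

11


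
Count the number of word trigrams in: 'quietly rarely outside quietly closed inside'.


Word trigrams from [6] words:
  Trigram 1: (quietly rarely outside)
  Trigram 2: (rarely outside quietly)
  Trigram 3: (outside quietly closed)
  Trigram 4: (quietly closed inside)
Total word trigrams: 6 - 2 = 4

4


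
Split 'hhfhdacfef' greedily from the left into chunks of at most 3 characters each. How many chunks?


'hhfhdacfef' has 10 characters.
Chunking with max size 3:
  Chunk 1: 'hhf' (positions 0-2)
  Chunk 2: 'hda' (positions 3-5)
  Chunk 3: 'cfe' (positions 6-8)
  Chunk 4: 'f' (positions 9-9)
Total chunks: ceil(10 / 3) = 4

4


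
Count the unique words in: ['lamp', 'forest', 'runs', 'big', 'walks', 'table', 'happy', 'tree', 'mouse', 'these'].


Listing all tokens and tracking unique types:
  Token 1: 'lamp' -> NEW (unique so far: 1)
  Token 2: 'forest' -> NEW (unique so far: 2)
  Token 3: 'runs' -> NEW (unique so far: 3)
  Token 4: 'big' -> NEW (unique so far: 4)
  Token 5: 'walks' -> NEW (unique so far: 5)
  Token 6: 'table' -> NEW (unique so far: 6)
  Token 7: 'happy' -> NEW (unique so far: 7)
  Token 8: 'tree' -> NEW (unique so far: 8)
  Token 9: 'mouse' -> NEW (unique so far: 9)
  Token 10: 'these' -> NEW (unique so far: 10)
Unique types: ('big', 'forest', 'happy', 'lamp', 'mouse', 'runs', 'table', 'these', 'tree', 'walks')
Vocabulary size: 10

10


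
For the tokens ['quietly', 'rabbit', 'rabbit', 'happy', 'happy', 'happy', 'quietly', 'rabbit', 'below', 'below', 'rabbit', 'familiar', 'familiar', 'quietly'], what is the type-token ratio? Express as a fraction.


Tokens: 14
Unique types: ('below', 'familiar', 'happy', 'quietly', 'rabbit') = 5
TTR = 5/14
Already in lowest terms.

5/14


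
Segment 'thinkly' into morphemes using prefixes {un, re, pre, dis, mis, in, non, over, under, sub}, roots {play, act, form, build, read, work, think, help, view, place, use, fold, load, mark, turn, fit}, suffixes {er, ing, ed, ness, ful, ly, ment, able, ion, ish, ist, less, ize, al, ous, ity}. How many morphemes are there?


Segmenting 'thinkly' against the inventory:
  'think' -> root (morpheme 1)
  'ly' -> suffix (morpheme 2)
Total morphemes: 2

2


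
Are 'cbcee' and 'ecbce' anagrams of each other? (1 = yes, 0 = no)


Sort characters of 'cbcee': 'bccee'
Sort characters of 'ecbce': 'bccee'
Sorted forms match -> they ARE anagrams
Result: 1

1


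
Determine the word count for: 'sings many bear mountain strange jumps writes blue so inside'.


Counting words by splitting on spaces:
  Word 1: 'sings'
  Word 2: 'many'
  Word 3: 'bear'
  Word 4: 'mountain'
  Word 5: 'strange'
  Word 6: 'jumps'
  Word 7: 'writes'
  Word 8: 'blue'
  Word 9: 'so'
  Word 10: 'inside'
Total words: 10

10


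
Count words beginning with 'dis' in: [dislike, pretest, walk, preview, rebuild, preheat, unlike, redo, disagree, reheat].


Checking each word for prefix 'dis':
  'dislike' -> YES, starts with 'dis' (count: 1)
  'pretest' -> no (count: 1)
  'walk' -> no (count: 1)
  'preview' -> no (count: 1)
  'rebuild' -> no (count: 1)
  'preheat' -> no (count: 1)
  'unlike' -> no (count: 1)
  'redo' -> no (count: 1)
  'disagree' -> YES, starts with 'dis' (count: 2)
  'reheat' -> no (count: 2)
Total with prefix 'dis': 2

2


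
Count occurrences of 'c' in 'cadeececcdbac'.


Scanning 'cadeececcdbac' for 'c':
  Position 0: 'c' -> MATCH (count: 1)
  Position 5: 'c' -> MATCH (count: 2)
  Position 7: 'c' -> MATCH (count: 3)
  Position 8: 'c' -> MATCH (count: 4)
  Position 12: 'c' -> MATCH (count: 5)
Total occurrences of 'c': 5

5


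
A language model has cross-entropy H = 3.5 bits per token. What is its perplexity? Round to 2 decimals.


Perplexity formula: PP = 2^H
H = 3.5
PP = 2^3.5
Decompose: 2^3.5 = 2^3 * 2^0.5 = 2^3 * sqrt(2)
2^3 = 8, sqrt(2) ~ 1.4142136
PP ~ 8 * 1.4142136 = 11.3137088
Rounded to 2 decimals: 11.31

11.31


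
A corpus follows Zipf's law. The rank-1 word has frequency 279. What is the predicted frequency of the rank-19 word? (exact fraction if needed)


Zipf's law: freq(rank) = f1 / rank
f1 = 279, rank = 19
freq = 279 / 19
GCD(279, 19) = 1
Simplified: 279/19

279/19


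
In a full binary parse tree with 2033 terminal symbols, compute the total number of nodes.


Leaf nodes (terminals): 2033
Internal nodes = n - 1 = 2033 - 1 = 2032
Total = leaves + internal = 2033 + 2032 = 4065

4065


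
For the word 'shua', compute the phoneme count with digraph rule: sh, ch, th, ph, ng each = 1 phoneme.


Parsing 'shua' greedily, digraphs first:
  'sh' -> digraph (1 consonant phoneme) (phonemes so far: 1)
  'u' -> vowel phoneme (phonemes so far: 2)
  'a' -> vowel phoneme (phonemes so far: 3)
Total phonemes: 3

3


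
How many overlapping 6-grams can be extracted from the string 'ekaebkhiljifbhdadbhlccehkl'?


String 'ekaebkhiljifbhdadbhlccehkl' has length L = 26.
Number of overlapping n-grams = L - n + 1
Substituting: 26 - 6 + 1 = 21

21


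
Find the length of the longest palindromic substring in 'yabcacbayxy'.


Scanning 'yabcacbayxy' for palindromic substrings.
Substring at positions 0-8: 'yabcacbay'.
Check: reverse('yabcacbay') = 'yabcacbay' -> palindrome confirmed.
Neighbouring characters ('-' / 'x') break symmetry, so it cannot extend further.
No longer palindromic substring exists; longest length = 9

9


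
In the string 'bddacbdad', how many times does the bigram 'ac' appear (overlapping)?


Scanning 'bddacbdad' for bigram 'ac':
  Position 0: 'bd' -> no
  Position 1: 'dd' -> no
  Position 2: 'da' -> no
  Position 3: 'ac' -> MATCH
  Position 4: 'cb' -> no
  Position 5: 'bd' -> no
  Position 6: 'da' -> no
  Position 7: 'ad' -> no
Total matches: 1

1


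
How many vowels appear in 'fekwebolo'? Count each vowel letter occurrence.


Scanning each character of 'fekwebolo':
  Position 1: 'f' -> consonant (running count: 0)
  Position 2: 'e' -> vowel (running count: 1)
  Position 3: 'k' -> consonant (running count: 1)
  Position 4: 'w' -> consonant (running count: 1)
  Position 5: 'e' -> vowel (running count: 2)
  Position 6: 'b' -> consonant (running count: 2)
  Position 7: 'o' -> vowel (running count: 3)
  Position 8: 'l' -> consonant (running count: 3)
  Position 9: 'o' -> vowel (running count: 4)
Total vowels: 4

4


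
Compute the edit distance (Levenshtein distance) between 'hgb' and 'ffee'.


Building DP table for s1='hgb' (len 3) and s2='ffee' (len 4):
       f  f  e  e
    0  1  2  3  4
  h 1  1  2  3  4
  g 2  2  2  3  4
  b 3  3  3  3  4
Edit distance = dp[3][4] = 4

4


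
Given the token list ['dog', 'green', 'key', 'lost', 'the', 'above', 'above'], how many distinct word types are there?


Listing all tokens and tracking unique types:
  Token 1: 'dog' -> NEW (unique so far: 1)
  Token 2: 'green' -> NEW (unique so far: 2)
  Token 3: 'key' -> NEW (unique so far: 3)
  Token 4: 'lost' -> NEW (unique so far: 4)
  Token 5: 'the' -> NEW (unique so far: 5)
  Token 6: 'above' -> NEW (unique so far: 6)
  Token 7: 'above' -> duplicate (unique so far: 6)
Unique types: ('above', 'dog', 'green', 'key', 'lost', 'the')
Vocabulary size: 6

6


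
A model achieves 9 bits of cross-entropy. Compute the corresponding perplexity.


Perplexity formula: PP = 2^H
H = 9
PP = 2^9
PP = 2^9 = 512

512


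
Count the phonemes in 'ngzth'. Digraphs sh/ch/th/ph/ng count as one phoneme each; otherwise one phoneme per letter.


Parsing 'ngzth' greedily, digraphs first:
  'ng' -> digraph (1 consonant phoneme) (phonemes so far: 1)
  'z' -> consonant phoneme (phonemes so far: 2)
  'th' -> digraph (1 consonant phoneme) (phonemes so far: 3)
Total phonemes: 3

3


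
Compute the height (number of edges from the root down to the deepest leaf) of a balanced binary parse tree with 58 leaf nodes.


In a balanced binary tree with n leaves the deepest leaf is ceil(log2(n)) edges below the root.
log2(58) = 5.8580
ceil(5.8580) = 6
height (edges) = 6

6


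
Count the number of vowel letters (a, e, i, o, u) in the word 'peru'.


Scanning each character of 'peru':
  Position 1: 'p' -> consonant (running count: 0)
  Position 2: 'e' -> vowel (running count: 1)
  Position 3: 'r' -> consonant (running count: 1)
  Position 4: 'u' -> vowel (running count: 2)
Total vowels: 2

2


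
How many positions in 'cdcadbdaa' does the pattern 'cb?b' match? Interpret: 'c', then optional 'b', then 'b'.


Pattern: cb?b means 'c', then optional 'b', then 'b'.
Scanning 'cdcadbdaa' position-by-position:
  Pos 0: window 'cdc' -> no
  Pos 1: window 'dca' -> no
  Pos 2: window 'cad' -> no
  Pos 3: window 'adb' -> no
  Pos 4: window 'dbd' -> no
  Pos 5: window 'bda' -> no
  Pos 6: window 'daa' -> no
  Pos 7: window 'aa' -> no
  Pos 8: window 'a' -> no
Total matches: 0

0


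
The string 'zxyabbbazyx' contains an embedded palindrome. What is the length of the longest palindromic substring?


Scanning 'zxyabbbazyx' for palindromic substrings.
Substring at positions 3-7: 'abbba'.
Check: reverse('abbba') = 'abbba' -> palindrome confirmed.
Neighbouring characters ('y' / 'z') break symmetry, so it cannot extend further.
No longer palindromic substring exists; longest length = 5

5


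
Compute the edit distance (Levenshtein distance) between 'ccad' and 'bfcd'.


Building DP table for s1='ccad' (len 4) and s2='bfcd' (len 4):
       b  f  c  d
    0  1  2  3  4
  c 1  1  2  2  3
  c 2  2  2  2  3
  a 3  3  3  3  3
  d 4  4  4  4  3
Edit distance = dp[4][4] = 3

3


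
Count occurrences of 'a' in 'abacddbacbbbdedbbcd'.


Scanning 'abacddbacbbbdedbbcd' for 'a':
  Position 0: 'a' -> MATCH (count: 1)
  Position 2: 'a' -> MATCH (count: 2)
  Position 7: 'a' -> MATCH (count: 3)
Total occurrences of 'a': 3

3


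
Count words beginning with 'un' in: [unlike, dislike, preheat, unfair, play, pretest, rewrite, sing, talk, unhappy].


Checking each word for prefix 'un':
  'unlike' -> YES, starts with 'un' (count: 1)
  'dislike' -> no (count: 1)
  'preheat' -> no (count: 1)
  'unfair' -> YES, starts with 'un' (count: 2)
  'play' -> no (count: 2)
  'pretest' -> no (count: 2)
  'rewrite' -> no (count: 2)
  'sing' -> no (count: 2)
  'talk' -> no (count: 2)
  'unhappy' -> YES, starts with 'un' (count: 3)
Total with prefix 'un': 3

3


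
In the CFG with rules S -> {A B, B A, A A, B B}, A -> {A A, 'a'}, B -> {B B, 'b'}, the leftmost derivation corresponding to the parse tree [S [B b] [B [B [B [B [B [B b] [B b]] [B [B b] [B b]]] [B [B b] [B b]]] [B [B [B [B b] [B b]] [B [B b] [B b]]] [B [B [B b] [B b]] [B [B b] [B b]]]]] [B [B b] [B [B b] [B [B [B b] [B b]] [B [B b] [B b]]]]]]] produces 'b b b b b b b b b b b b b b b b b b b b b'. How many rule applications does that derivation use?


Every bracketed nonterminal node [X ...] in the tree is produced by exactly one rule application.
Reading the tree off as a leftmost derivation:
  Step 1: S  =>  B B   (applied S -> B B)
  Step 2: B B  =>  b B   (applied B -> b)
  Step 3: b B  =>  b B B   (applied B -> B B)
  Step 4: b B B  =>  b B B B   (applied B -> B B)
  Step 5: b B B B  =>  b B B B B   (applied B -> B B)
  Step 6: b B B B B  =>  b B B B B B   (applied B -> B B)
  Step 7: b B B B B B  =>  b B B B B B B   (applied B -> B B)
  Step 8: b B B B B B B  =>  b b B B B B B   (applied B -> b)
  Step 9: b b B B B B B  =>  b b b B B B B   (applied B -> b)
  Step 10: b b b B B B B  =>  b b b B B B B B   (applied B -> B B)
  Step 11: b b b B B B B B  =>  b b b b B B B B   (applied B -> b)
  Step 12: b b b b B B B B  =>  b b b b b B B B   (applied B -> b)
  Step 13: b b b b b B B B  =>  b b b b b B B B B   (applied B -> B B)
  Step 14: b b b b b B B B B  =>  b b b b b b B B B   (applied B -> b)
  Step 15: b b b b b b B B B  =>  b b b b b b b B B   (applied B -> b)
  Step 16: b b b b b b b B B  =>  b b b b b b b B B B   (applied B -> B B)
  Step 17: b b b b b b b B B B  =>  b b b b b b b B B B B   (applied B -> B B)
  Step 18: b b b b b b b B B B B  =>  b b b b b b b B B B B B   (applied B -> B B)
  Step 19: b b b b b b b B B B B B  =>  b b b b b b b b B B B B   (applied B -> b)
  Step 20: b b b b b b b b B B B B  =>  b b b b b b b b b B B B   (applied B -> b)
  Step 21: b b b b b b b b b B B B  =>  b b b b b b b b b B B B B   (applied B -> B B)
  Step 22: b b b b b b b b b B B B B  =>  b b b b b b b b b b B B B   (applied B -> b)
  Step 23: b b b b b b b b b b B B B  =>  b b b b b b b b b b b B B   (applied B -> b)
  Step 24: b b b b b b b b b b b B B  =>  b b b b b b b b b b b B B B   (applied B -> B B)
  Step 25: b b b b b b b b b b b B B B  =>  b b b b b b b b b b b B B B B   (applied B -> B B)
  Step 26: b b b b b b b b b b b B B B B  =>  b b b b b b b b b b b b B B B   (applied B -> b)
  Step 27: b b b b b b b b b b b b B B B  =>  b b b b b b b b b b b b b B B   (applied B -> b)
  Step 28: b b b b b b b b b b b b b B B  =>  b b b b b b b b b b b b b B B B   (applied B -> B B)
  Step 29: b b b b b b b b b b b b b B B B  =>  b b b b b b b b b b b b b b B B   (applied B -> b)
  Step 30: b b b b b b b b b b b b b b B B  =>  b b b b b b b b b b b b b b b B   (applied B -> b)
  Step 31: b b b b b b b b b b b b b b b B  =>  b b b b b b b b b b b b b b b B B   (applied B -> B B)
  Step 32: b b b b b b b b b b b b b b b B B  =>  b b b b b b b b b b b b b b b b B   (applied B -> b)
  Step 33: b b b b b b b b b b b b b b b b B  =>  b b b b b b b b b b b b b b b b B B   (applied B -> B B)
  Step 34: b b b b b b b b b b b b b b b b B B  =>  b b b b b b b b b b b b b b b b b B   (applied B -> b)
  Step 35: b b b b b b b b b b b b b b b b b B  =>  b b b b b b b b b b b b b b b b b B B   (applied B -> B B)
  Step 36: b b b b b b b b b b b b b b b b b B B  =>  b b b b b b b b b b b b b b b b b B B B   (applied B -> B B)
  Step 37: b b b b b b b b b b b b b b b b b B B B  =>  b b b b b b b b b b b b b b b b b b B B   (applied B -> b)
  Step 38: b b b b b b b b b b b b b b b b b b B B  =>  b b b b b b b b b b b b b b b b b b b B   (applied B -> b)
  Step 39: b b b b b b b b b b b b b b b b b b b B  =>  b b b b b b b b b b b b b b b b b b b B B   (applied B -> B B)
  Step 40: b b b b b b b b b b b b b b b b b b b B B  =>  b b b b b b b b b b b b b b b b b b b b B   (applied B -> b)
  Step 41: b b b b b b b b b b b b b b b b b b b b B  =>  b b b b b b b b b b b b b b b b b b b b b   (applied B -> b)
Final yield: b b b b b b b b b b b b b b b b b b b b b
Total rewrite steps: 41

41
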